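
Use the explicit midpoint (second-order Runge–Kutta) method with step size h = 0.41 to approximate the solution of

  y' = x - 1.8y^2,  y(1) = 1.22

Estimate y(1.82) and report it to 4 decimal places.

1.1431

Midpoint: k1 = f(x_n, y_n); k2 = f(x_n + h/2, y_n + (h/2)·k1); y_{n+1} = y_n + h·k2.
x=1.000000, y=1.220000:
  k1 = f(1.000000, 1.220000) = -1.679120
  k2 = f(1.205000, 0.875780) = -0.175584
  y ← 1.220000 + 0.41·(-0.175584) = 1.148010
x=1.410000, y=1.148010:
  k1 = f(1.410000, 1.148010) = -0.962270
  k2 = f(1.615000, 0.950745) = -0.012049
  y ← 1.148010 + 0.41·(-0.012049) = 1.143070
y(1.82) ≈ 1.1431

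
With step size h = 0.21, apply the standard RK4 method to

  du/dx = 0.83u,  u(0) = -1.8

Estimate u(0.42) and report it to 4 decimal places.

-2.5507

RK4: k1 = f(x_n, u_n); k2 = f(x_n + h/2, u_n + (h/2)·k1); k3 = f(x_n + h/2, u_n + (h/2)·k2); k4 = f(x_n + h, u_n + h·k3); u_{n+1} = u_n + (h/6)·(k1 + 2k2 + 2k3 + k4).
x=0.000000, u=-1.800000:
  k1 = f(0.000000, -1.800000) = -1.494000
  k2 = f(0.105000, -1.956870) = -1.624202
  k3 = f(0.105000, -1.970541) = -1.635549
  k4 = f(0.210000, -2.143465) = -1.779076
  u ← -1.800000 + (0.21/6)·(k1 + 2k2 + 2k3 + k4) = -2.142740
x=0.210000, u=-2.142740:
  k1 = f(0.210000, -2.142740) = -1.778474
  k2 = f(0.315000, -2.329480) = -1.933468
  k3 = f(0.315000, -2.345754) = -1.946976
  k4 = f(0.420000, -2.551605) = -2.117832
  u ← -2.142740 + (0.21/6)·(k1 + 2k2 + 2k3 + k4) = -2.550742
u(0.42) ≈ -2.5507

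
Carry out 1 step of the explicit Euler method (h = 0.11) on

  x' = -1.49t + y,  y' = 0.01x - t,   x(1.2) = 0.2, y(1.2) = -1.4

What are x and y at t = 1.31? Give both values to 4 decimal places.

-0.1507, -1.5318

Euler on (x,y): x_{n+1} = x_n + h·x', y_{n+1} = y_n + h·y'.
1.200000: (0.200000, -1.400000); f=(-3.188000, -1.198000) → (-0.150680, -1.531780)
(x(1.31), y(1.31)) ≈ (-0.1507, -1.5318)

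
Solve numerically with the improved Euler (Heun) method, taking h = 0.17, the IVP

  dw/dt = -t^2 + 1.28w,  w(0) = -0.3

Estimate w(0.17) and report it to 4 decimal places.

-0.3748

Heun: k1 = f(t_n, w_n); k2 = f(t_n + h, w_n + h·k1); w_{n+1} = w_n + (h/2)·(k1 + k2).
t=0.000000, w=-0.300000:
  k1 = f(0.000000, -0.300000) = -0.384000
  k2 = f(0.170000, -0.365280) = -0.496458
  w ← -0.300000 + (0.17/2)·(-0.384000 + (-0.496458)) = -0.374839
w(0.17) ≈ -0.3748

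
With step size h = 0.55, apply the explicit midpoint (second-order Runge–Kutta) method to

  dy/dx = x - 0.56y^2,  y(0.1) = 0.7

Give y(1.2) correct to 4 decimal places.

1.0555

Midpoint: k1 = f(x_n, y_n); k2 = f(x_n + h/2, y_n + (h/2)·k1); y_{n+1} = y_n + h·k2.
x=0.100000, y=0.700000:
  k1 = f(0.100000, 0.700000) = -0.174400
  k2 = f(0.375000, 0.652040) = 0.136913
  y ← 0.700000 + 0.55·0.136913 = 0.775302
x=0.650000, y=0.775302:
  k1 = f(0.650000, 0.775302) = 0.313388
  k2 = f(0.925000, 0.861484) = 0.509394
  y ← 0.775302 + 0.55·0.509394 = 1.055468
y(1.2) ≈ 1.0555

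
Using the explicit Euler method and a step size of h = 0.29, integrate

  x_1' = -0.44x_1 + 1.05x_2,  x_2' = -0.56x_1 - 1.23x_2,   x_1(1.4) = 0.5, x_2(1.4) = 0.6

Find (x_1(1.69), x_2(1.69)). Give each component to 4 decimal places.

0.6189, 0.3048

Euler on (x_1,x_2): x_1_{n+1} = x_1_n + h·x_1', x_2_{n+1} = x_2_n + h·x_2'.
1.400000: (0.500000, 0.600000); f=(0.410000, -1.018000) → (0.618900, 0.304780)
(x_1(1.69), x_2(1.69)) ≈ (0.6189, 0.3048)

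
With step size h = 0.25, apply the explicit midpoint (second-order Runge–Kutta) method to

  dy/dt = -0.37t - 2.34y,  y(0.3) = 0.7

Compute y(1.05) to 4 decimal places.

0.0384

Midpoint: k1 = f(t_n, y_n); k2 = f(t_n + h/2, y_n + (h/2)·k1); y_{n+1} = y_n + h·k2.
t=0.300000, y=0.700000:
  k1 = f(0.300000, 0.700000) = -1.749000
  k2 = f(0.425000, 0.481375) = -1.283667
  y ← 0.700000 + 0.25·(-1.283667) = 0.379083
t=0.550000, y=0.379083:
  k1 = f(0.550000, 0.379083) = -1.090555
  k2 = f(0.675000, 0.242764) = -0.817817
  y ← 0.379083 + 0.25·(-0.817817) = 0.174629
t=0.800000, y=0.174629:
  k1 = f(0.800000, 0.174629) = -0.704631
  k2 = f(0.925000, 0.086550) = -0.544777
  y ← 0.174629 + 0.25·(-0.544777) = 0.038435
y(1.05) ≈ 0.0384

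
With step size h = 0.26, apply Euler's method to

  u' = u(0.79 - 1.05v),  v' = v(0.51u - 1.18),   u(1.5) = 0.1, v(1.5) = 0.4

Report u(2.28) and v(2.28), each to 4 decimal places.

Euler on (u,v): u_{n+1} = u_n + h·u', v_{n+1} = v_n + h·v'.
1.500000: (0.100000, 0.400000); f=(0.037000, -0.451600) → (0.109620, 0.282584)
1.760000: (0.109620, 0.282584); f=(0.054074, -0.317651) → (0.123679, 0.199995)
2.020000: (0.123679, 0.199995); f=(0.071735, -0.223379) → (0.142330, 0.141916)
(u(2.28), v(2.28)) ≈ (0.1423, 0.1419)

0.1423, 0.1419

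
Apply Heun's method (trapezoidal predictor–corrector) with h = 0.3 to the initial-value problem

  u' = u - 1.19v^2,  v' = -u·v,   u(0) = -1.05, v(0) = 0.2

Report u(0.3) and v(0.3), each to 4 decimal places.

-1.4339, 0.2859

Heun on (u,v): k1 = f(t_n, state_n); k2 = f(t_n + h, state_n + h·k1); state_{n+1} = state_n + (h/2)·(k1 + k2).
0.000000: (-1.050000, 0.200000)
  k1 = (-1.097600, 0.210000)
  predictor → (-1.379280, 0.263000)
  k2 = (-1.461591, 0.362751)
  → (-1.433879, 0.285913)
(u(0.3), v(0.3)) ≈ (-1.4339, 0.2859)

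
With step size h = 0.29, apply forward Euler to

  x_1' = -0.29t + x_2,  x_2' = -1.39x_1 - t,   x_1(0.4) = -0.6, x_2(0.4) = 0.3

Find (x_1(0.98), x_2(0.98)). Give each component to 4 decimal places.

Euler on (x_1,x_2): x_1_{n+1} = x_1_n + h·x_1', x_2_{n+1} = x_2_n + h·x_2'.
0.400000: (-0.600000, 0.300000); f=(0.184000, 0.434000) → (-0.546640, 0.425860)
0.690000: (-0.546640, 0.425860); f=(0.225760, 0.069830) → (-0.481170, 0.446111)
(x_1(0.98), x_2(0.98)) ≈ (-0.4812, 0.4461)

-0.4812, 0.4461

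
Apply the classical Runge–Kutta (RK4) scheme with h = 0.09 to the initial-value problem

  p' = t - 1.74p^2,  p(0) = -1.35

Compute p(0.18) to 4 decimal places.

-2.3131

RK4: k1 = f(t_n, p_n); k2 = f(t_n + h/2, p_n + (h/2)·k1); k3 = f(t_n + h/2, p_n + (h/2)·k2); k4 = f(t_n + h, p_n + h·k3); p_{n+1} = p_n + (h/6)·(k1 + 2k2 + 2k3 + k4).
t=0.000000, p=-1.350000:
  k1 = f(0.000000, -1.350000) = -3.171150
  k2 = f(0.045000, -1.492702) = -3.831996
  k3 = f(0.045000, -1.522440) = -3.988012
  k4 = f(0.090000, -1.708921) = -4.991516
  p ← -1.350000 + (0.09/6)·(k1 + 2k2 + 2k3 + k4) = -1.707040
t=0.090000, p=-1.707040:
  k1 = f(0.090000, -1.707040) = -4.980336
  k2 = f(0.135000, -1.931155) = -6.354088
  k3 = f(0.135000, -1.992974) = -6.776186
  k4 = f(0.180000, -2.316897) = -9.160340
  p ← -1.707040 + (0.09/6)·(k1 + 2k2 + 2k3 + k4) = -2.313059
p(0.18) ≈ -2.3131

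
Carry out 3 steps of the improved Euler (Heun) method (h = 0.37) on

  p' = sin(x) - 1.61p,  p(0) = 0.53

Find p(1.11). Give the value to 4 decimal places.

Heun: k1 = f(x_n, p_n); k2 = f(x_n + h, p_n + h·k1); p_{n+1} = p_n + (h/2)·(k1 + k2).
x=0.000000, p=0.530000:
  k1 = f(0.000000, 0.530000) = -0.853300
  k2 = f(0.370000, 0.214279) = 0.016626
  p ← 0.530000 + (0.37/2)·(-0.853300 + 0.016626) = 0.375215
x=0.370000, p=0.375215:
  k1 = f(0.370000, 0.375215) = -0.242481
  k2 = f(0.740000, 0.285497) = 0.214637
  p ← 0.375215 + (0.37/2)·(-0.242481 + 0.214637) = 0.370064
x=0.740000, p=0.370064:
  k1 = f(0.740000, 0.370064) = 0.078485
  k2 = f(1.110000, 0.399103) = 0.253142
  p ← 0.370064 + (0.37/2)·(0.078485 + 0.253142) = 0.431415
p(1.11) ≈ 0.4314

0.4314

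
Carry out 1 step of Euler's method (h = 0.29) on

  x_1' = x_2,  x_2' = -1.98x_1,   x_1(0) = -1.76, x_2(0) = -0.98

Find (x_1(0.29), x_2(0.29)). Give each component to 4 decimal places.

Euler on (x_1,x_2): x_1_{n+1} = x_1_n + h·x_1', x_2_{n+1} = x_2_n + h·x_2'.
0.000000: (-1.760000, -0.980000); f=(-0.980000, 3.484800) → (-2.044200, 0.030592)
(x_1(0.29), x_2(0.29)) ≈ (-2.0442, 0.0306)

-2.0442, 0.0306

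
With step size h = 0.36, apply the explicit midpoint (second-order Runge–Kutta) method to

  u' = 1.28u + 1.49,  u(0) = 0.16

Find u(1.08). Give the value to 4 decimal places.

3.9303

Midpoint: k1 = f(t_n, u_n); k2 = f(t_n + h/2, u_n + (h/2)·k1); u_{n+1} = u_n + h·k2.
t=0.000000, u=0.160000:
  k1 = f(0.000000, 0.160000) = 1.694800
  k2 = f(0.180000, 0.465064) = 2.085282
  u ← 0.160000 + 0.36·2.085282 = 0.910701
t=0.360000, u=0.910701:
  k1 = f(0.360000, 0.910701) = 2.655698
  k2 = f(0.540000, 1.388727) = 3.267571
  u ← 0.910701 + 0.36·3.267571 = 2.087027
t=0.720000, u=2.087027:
  k1 = f(0.720000, 2.087027) = 4.161394
  k2 = f(0.900000, 2.836078) = 5.120180
  u ← 2.087027 + 0.36·5.120180 = 3.930292
u(1.08) ≈ 3.9303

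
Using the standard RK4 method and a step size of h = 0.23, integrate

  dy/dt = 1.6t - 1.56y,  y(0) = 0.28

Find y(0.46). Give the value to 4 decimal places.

0.2718

RK4: k1 = f(t_n, y_n); k2 = f(t_n + h/2, y_n + (h/2)·k1); k3 = f(t_n + h/2, y_n + (h/2)·k2); k4 = f(t_n + h, y_n + h·k3); y_{n+1} = y_n + (h/6)·(k1 + 2k2 + 2k3 + k4).
t=0.000000, y=0.280000:
  k1 = f(0.000000, 0.280000) = -0.436800
  k2 = f(0.115000, 0.229768) = -0.174438
  k3 = f(0.115000, 0.259940) = -0.221506
  k4 = f(0.230000, 0.229054) = 0.010676
  y ← 0.280000 + (0.23/6)·(k1 + 2k2 + 2k3 + k4) = 0.233310
t=0.230000, y=0.233310:
  k1 = f(0.230000, 0.233310) = 0.004037
  k2 = f(0.345000, 0.233774) = 0.187313
  k3 = f(0.345000, 0.254851) = 0.154433
  k4 = f(0.460000, 0.268829) = 0.316626
  y ← 0.233310 + (0.23/6)·(k1 + 2k2 + 2k3 + k4) = 0.271802
y(0.46) ≈ 0.2718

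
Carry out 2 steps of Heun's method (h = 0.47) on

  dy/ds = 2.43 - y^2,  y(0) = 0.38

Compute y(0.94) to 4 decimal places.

Heun: k1 = f(s_n, y_n); k2 = f(s_n + h, y_n + h·k1); y_{n+1} = y_n + (h/2)·(k1 + k2).
s=0.000000, y=0.380000:
  k1 = f(0.000000, 0.380000) = 2.285600
  k2 = f(0.470000, 1.454232) = 0.315209
  y ← 0.380000 + (0.47/2)·(2.285600 + 0.315209) = 0.991190
s=0.470000, y=0.991190:
  k1 = f(0.470000, 0.991190) = 1.447542
  k2 = f(0.940000, 1.671535) = -0.364029
  y ← 0.991190 + (0.47/2)·(1.447542 + (-0.364029)) = 1.245816
y(0.94) ≈ 1.2458

1.2458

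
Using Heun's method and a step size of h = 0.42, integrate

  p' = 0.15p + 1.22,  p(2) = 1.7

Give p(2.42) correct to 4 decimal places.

2.3390

Heun: k1 = f(t_n, p_n); k2 = f(t_n + h, p_n + h·k1); p_{n+1} = p_n + (h/2)·(k1 + k2).
t=2.000000, p=1.700000:
  k1 = f(2.000000, 1.700000) = 1.475000
  k2 = f(2.420000, 2.319500) = 1.567925
  p ← 1.700000 + (0.42/2)·(1.475000 + 1.567925) = 2.339014
p(2.42) ≈ 2.3390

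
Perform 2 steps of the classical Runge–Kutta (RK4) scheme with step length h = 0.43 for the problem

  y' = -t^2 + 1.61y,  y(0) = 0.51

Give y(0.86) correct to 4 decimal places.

1.7224

RK4: k1 = f(t_n, y_n); k2 = f(t_n + h/2, y_n + (h/2)·k1); k3 = f(t_n + h/2, y_n + (h/2)·k2); k4 = f(t_n + h, y_n + h·k3); y_{n+1} = y_n + (h/6)·(k1 + 2k2 + 2k3 + k4).
t=0.000000, y=0.510000:
  k1 = f(0.000000, 0.510000) = 0.821100
  k2 = f(0.215000, 0.686536) = 1.059099
  k3 = f(0.215000, 0.737706) = 1.141482
  k4 = f(0.430000, 1.000837) = 1.426448
  y ← 0.510000 + (0.43/6)·(k1 + 2k2 + 2k3 + k4) = 0.986491
t=0.430000, y=0.986491:
  k1 = f(0.430000, 0.986491) = 1.403350
  k2 = f(0.645000, 1.288211) = 1.657995
  k3 = f(0.645000, 1.342960) = 1.746140
  k4 = f(0.860000, 1.737331) = 2.057503
  y ← 0.986491 + (0.43/6)·(k1 + 2k2 + 2k3 + k4) = 1.722445
y(0.86) ≈ 1.7224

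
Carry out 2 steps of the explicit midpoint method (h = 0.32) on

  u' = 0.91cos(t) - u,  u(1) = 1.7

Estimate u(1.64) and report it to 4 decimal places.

Midpoint: k1 = f(t_n, u_n); k2 = f(t_n + h/2, u_n + (h/2)·k1); u_{n+1} = u_n + h·k2.
t=1.000000, u=1.700000:
  k1 = f(1.000000, 1.700000) = -1.208325
  k2 = f(1.160000, 1.506668) = -1.143269
  u ← 1.700000 + 0.32·(-1.143269) = 1.334154
t=1.320000, u=1.334154:
  k1 = f(1.320000, 1.334154) = -1.108314
  k2 = f(1.480000, 1.156824) = -1.074312
  u ← 1.334154 + 0.32·(-1.074312) = 0.990374
u(1.64) ≈ 0.9904

0.9904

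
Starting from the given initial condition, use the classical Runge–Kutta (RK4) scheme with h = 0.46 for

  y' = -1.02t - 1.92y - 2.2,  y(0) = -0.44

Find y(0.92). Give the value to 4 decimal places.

-1.2831

RK4: k1 = f(t_n, y_n); k2 = f(t_n + h/2, y_n + (h/2)·k1); k3 = f(t_n + h/2, y_n + (h/2)·k2); k4 = f(t_n + h, y_n + h·k3); y_{n+1} = y_n + (h/6)·(k1 + 2k2 + 2k3 + k4).
t=0.000000, y=-0.440000:
  k1 = f(0.000000, -0.440000) = -1.355200
  k2 = f(0.230000, -0.751696) = -0.991344
  k3 = f(0.230000, -0.668009) = -1.152023
  k4 = f(0.460000, -0.969930) = -0.806934
  y ← -0.440000 + (0.46/6)·(k1 + 2k2 + 2k3 + k4) = -0.934413
t=0.460000, y=-0.934413:
  k1 = f(0.460000, -0.934413) = -0.875127
  k2 = f(0.690000, -1.135692) = -0.723271
  k3 = f(0.690000, -1.100765) = -0.790330
  k4 = f(0.920000, -1.297965) = -0.646307
  y ← -0.934413 + (0.46/6)·(k1 + 2k2 + 2k3 + k4) = -1.283142
y(0.92) ≈ -1.2831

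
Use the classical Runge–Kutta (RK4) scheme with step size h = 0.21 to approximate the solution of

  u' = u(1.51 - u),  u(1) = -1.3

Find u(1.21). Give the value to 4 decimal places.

RK4: k1 = f(x_n, u_n); k2 = f(x_n + h/2, u_n + (h/2)·k1); k3 = f(x_n + h/2, u_n + (h/2)·k2); k4 = f(x_n + h, u_n + h·k3); u_{n+1} = u_n + (h/6)·(k1 + 2k2 + 2k3 + k4).
x=1.000000, u=-1.300000:
  k1 = f(1.000000, -1.300000) = -3.653000
  k2 = f(1.105000, -1.683565) = -5.376574
  k3 = f(1.105000, -1.864540) = -6.291966
  k4 = f(1.210000, -2.621313) = -10.829464
  u ← -1.300000 + (0.21/6)·(k1 + 2k2 + 2k3 + k4) = -2.623684
u(1.21) ≈ -2.6237

-2.6237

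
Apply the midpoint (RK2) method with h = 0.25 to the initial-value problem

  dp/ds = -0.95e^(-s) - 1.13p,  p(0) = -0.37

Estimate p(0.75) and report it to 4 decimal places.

Midpoint: k1 = f(s_n, p_n); k2 = f(s_n + h/2, p_n + (h/2)·k1); p_{n+1} = p_n + h·k2.
s=0.000000, p=-0.370000:
  k1 = f(0.000000, -0.370000) = -0.531900
  k2 = f(0.125000, -0.436488) = -0.345141
  p ← -0.370000 + 0.25·(-0.345141) = -0.456285
s=0.250000, p=-0.456285:
  k1 = f(0.250000, -0.456285) = -0.224258
  k2 = f(0.375000, -0.484318) = -0.105646
  p ← -0.456285 + 0.25·(-0.105646) = -0.482697
s=0.500000, p=-0.482697:
  k1 = f(0.500000, -0.482697) = -0.030757
  k2 = f(0.625000, -0.486541) = 0.041293
  p ← -0.482697 + 0.25·0.041293 = -0.472373
p(0.75) ≈ -0.4724

-0.4724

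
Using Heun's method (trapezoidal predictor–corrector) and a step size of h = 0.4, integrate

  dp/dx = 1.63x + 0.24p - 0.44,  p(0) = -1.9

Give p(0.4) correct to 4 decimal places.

-2.1452

Heun: k1 = f(x_n, p_n); k2 = f(x_n + h, p_n + h·k1); p_{n+1} = p_n + (h/2)·(k1 + k2).
x=0.000000, p=-1.900000:
  k1 = f(0.000000, -1.900000) = -0.896000
  k2 = f(0.400000, -2.258400) = -0.330016
  p ← -1.900000 + (0.4/2)·(-0.896000 + (-0.330016)) = -2.145203
p(0.4) ≈ -2.1452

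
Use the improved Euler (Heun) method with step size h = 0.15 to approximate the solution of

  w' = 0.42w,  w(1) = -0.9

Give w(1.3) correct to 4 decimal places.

Heun: k1 = f(t_n, w_n); k2 = f(t_n + h, w_n + h·k1); w_{n+1} = w_n + (h/2)·(k1 + k2).
t=1.000000, w=-0.900000:
  k1 = f(1.000000, -0.900000) = -0.378000
  k2 = f(1.150000, -0.956700) = -0.401814
  w ← -0.900000 + (0.15/2)·(-0.378000 + (-0.401814)) = -0.958486
t=1.150000, w=-0.958486:
  k1 = f(1.150000, -0.958486) = -0.402564
  k2 = f(1.300000, -1.018871) = -0.427926
  w ← -0.958486 + (0.15/2)·(-0.402564 + (-0.427926)) = -1.020773
w(1.3) ≈ -1.0208

-1.0208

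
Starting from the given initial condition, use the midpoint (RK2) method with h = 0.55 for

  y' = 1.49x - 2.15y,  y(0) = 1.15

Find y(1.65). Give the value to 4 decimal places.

Midpoint: k1 = f(x_n, y_n); k2 = f(x_n + h/2, y_n + (h/2)·k1); y_{n+1} = y_n + h·k2.
x=0.000000, y=1.150000:
  k1 = f(0.000000, 1.150000) = -2.472500
  k2 = f(0.275000, 0.470062) = -0.600884
  y ← 1.150000 + 0.55·(-0.600884) = 0.819514
x=0.550000, y=0.819514:
  k1 = f(0.550000, 0.819514) = -0.942454
  k2 = f(0.825000, 0.560339) = 0.024522
  y ← 0.819514 + 0.55·0.024522 = 0.833001
x=1.100000, y=0.833001:
  k1 = f(1.100000, 0.833001) = -0.151951
  k2 = f(1.375000, 0.791214) = 0.347640
  y ← 0.833001 + 0.55·0.347640 = 1.024203
y(1.65) ≈ 1.0242

1.0242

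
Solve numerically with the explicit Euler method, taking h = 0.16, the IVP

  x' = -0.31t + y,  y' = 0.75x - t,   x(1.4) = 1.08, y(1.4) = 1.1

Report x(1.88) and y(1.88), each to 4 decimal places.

Euler on (x,y): x_{n+1} = x_n + h·x', y_{n+1} = y_n + h·y'.
1.400000: (1.080000, 1.100000); f=(0.666000, -0.590000) → (1.186560, 1.005600)
1.560000: (1.186560, 1.005600); f=(0.522000, -0.670080) → (1.270080, 0.898387)
1.720000: (1.270080, 0.898387); f=(0.365187, -0.767440) → (1.328510, 0.775597)
(x(1.88), y(1.88)) ≈ (1.3285, 0.7756)

1.3285, 0.7756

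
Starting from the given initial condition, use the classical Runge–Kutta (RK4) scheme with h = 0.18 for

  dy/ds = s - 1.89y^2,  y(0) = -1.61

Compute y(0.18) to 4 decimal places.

-3.4902

RK4: k1 = f(s_n, y_n); k2 = f(s_n + h/2, y_n + (h/2)·k1); k3 = f(s_n + h/2, y_n + (h/2)·k2); k4 = f(s_n + h, y_n + h·k3); y_{n+1} = y_n + (h/6)·(k1 + 2k2 + 2k3 + k4).
s=0.000000, y=-1.610000:
  k1 = f(0.000000, -1.610000) = -4.899069
  k2 = f(0.090000, -2.050916) = -7.859826
  k3 = f(0.090000, -2.317384) = -10.059811
  k4 = f(0.180000, -3.420766) = -21.936099
  y ← -1.610000 + (0.18/6)·(k1 + 2k2 + 2k3 + k4) = -3.490233
y(0.18) ≈ -3.4902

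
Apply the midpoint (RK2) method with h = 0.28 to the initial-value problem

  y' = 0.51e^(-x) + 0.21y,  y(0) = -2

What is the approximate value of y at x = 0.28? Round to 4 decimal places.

-1.9927

Midpoint: k1 = f(x_n, y_n); k2 = f(x_n + h/2, y_n + (h/2)·k1); y_{n+1} = y_n + h·k2.
x=0.000000, y=-2.000000:
  k1 = f(0.000000, -2.000000) = 0.090000
  k2 = f(0.140000, -1.987400) = 0.026019
  y ← -2.000000 + 0.28·0.026019 = -1.992715
y(0.28) ≈ -1.9927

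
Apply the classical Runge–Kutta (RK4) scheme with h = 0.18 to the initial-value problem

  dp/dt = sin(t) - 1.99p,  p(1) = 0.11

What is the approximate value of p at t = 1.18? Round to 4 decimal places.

0.2112

RK4: k1 = f(t_n, p_n); k2 = f(t_n + h/2, p_n + (h/2)·k1); k3 = f(t_n + h/2, p_n + (h/2)·k2); k4 = f(t_n + h, p_n + h·k3); p_{n+1} = p_n + (h/6)·(k1 + 2k2 + 2k3 + k4).
t=1.000000, p=0.110000:
  k1 = f(1.000000, 0.110000) = 0.622571
  k2 = f(1.090000, 0.166031) = 0.556224
  k3 = f(1.090000, 0.160060) = 0.568107
  k4 = f(1.180000, 0.212259) = 0.502210
  p ← 0.110000 + (0.18/6)·(k1 + 2k2 + 2k3 + k4) = 0.211203
p(1.18) ≈ 0.2112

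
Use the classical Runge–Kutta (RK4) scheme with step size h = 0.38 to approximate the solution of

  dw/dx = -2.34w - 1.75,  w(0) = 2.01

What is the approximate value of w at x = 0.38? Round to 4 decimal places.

RK4: k1 = f(x_n, w_n); k2 = f(x_n + h/2, w_n + (h/2)·k1); k3 = f(x_n + h/2, w_n + (h/2)·k2); k4 = f(x_n + h, w_n + h·k3); w_{n+1} = w_n + (h/6)·(k1 + 2k2 + 2k3 + k4).
x=0.000000, w=2.010000:
  k1 = f(0.000000, 2.010000) = -6.453400
  k2 = f(0.190000, 0.783854) = -3.584218
  k3 = f(0.190000, 1.328999) = -4.859857
  k4 = f(0.380000, 0.163255) = -2.132016
  w ← 2.010000 + (0.38/6)·(k1 + 2k2 + 2k3 + k4) = 0.396674
w(0.38) ≈ 0.3967

0.3967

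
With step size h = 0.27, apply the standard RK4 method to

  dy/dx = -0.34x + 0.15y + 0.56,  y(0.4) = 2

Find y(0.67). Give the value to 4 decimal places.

RK4: k1 = f(x_n, y_n); k2 = f(x_n + h/2, y_n + (h/2)·k1); k3 = f(x_n + h/2, y_n + (h/2)·k2); k4 = f(x_n + h, y_n + h·k3); y_{n+1} = y_n + (h/6)·(k1 + 2k2 + 2k3 + k4).
x=0.400000, y=2.000000:
  k1 = f(0.400000, 2.000000) = 0.724000
  k2 = f(0.535000, 2.097740) = 0.692761
  k3 = f(0.535000, 2.093523) = 0.692128
  k4 = f(0.670000, 2.186875) = 0.660231
  y ← 2.000000 + (0.27/6)·(k1 + 2k2 + 2k3 + k4) = 2.186930
y(0.67) ≈ 2.1869

2.1869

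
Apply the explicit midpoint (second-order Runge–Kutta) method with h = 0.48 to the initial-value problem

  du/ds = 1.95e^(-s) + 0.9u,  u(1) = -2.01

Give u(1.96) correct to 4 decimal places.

-3.9362

Midpoint: k1 = f(s_n, u_n); k2 = f(s_n + h/2, u_n + (h/2)·k1); u_{n+1} = u_n + h·k2.
s=1.000000, u=-2.010000:
  k1 = f(1.000000, -2.010000) = -1.091635
  k2 = f(1.240000, -2.271992) = -1.480494
  u ← -2.010000 + 0.48·(-1.480494) = -2.720637
s=1.480000, u=-2.720637:
  k1 = f(1.480000, -2.720637) = -2.004680
  k2 = f(1.720000, -3.201760) = -2.532405
  u ← -2.720637 + 0.48·(-2.532405) = -3.936192
u(1.96) ≈ -3.9362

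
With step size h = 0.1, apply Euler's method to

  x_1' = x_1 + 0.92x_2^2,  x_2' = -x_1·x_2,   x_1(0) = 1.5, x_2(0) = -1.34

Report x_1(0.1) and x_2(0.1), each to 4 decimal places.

Euler on (x_1,x_2): x_1_{n+1} = x_1_n + h·x_1', x_2_{n+1} = x_2_n + h·x_2'.
0.000000: (1.500000, -1.340000); f=(3.151952, 2.010000) → (1.815195, -1.139000)
(x_1(0.1), x_2(0.1)) ≈ (1.8152, -1.1390)

1.8152, -1.1390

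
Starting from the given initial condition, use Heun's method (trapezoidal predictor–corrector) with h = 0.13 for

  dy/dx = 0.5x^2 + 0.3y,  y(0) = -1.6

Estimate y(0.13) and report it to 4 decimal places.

Heun: k1 = f(x_n, y_n); k2 = f(x_n + h, y_n + h·k1); y_{n+1} = y_n + (h/2)·(k1 + k2).
x=0.000000, y=-1.600000:
  k1 = f(0.000000, -1.600000) = -0.480000
  k2 = f(0.130000, -1.662400) = -0.490270
  y ← -1.600000 + (0.13/2)·(-0.480000 + (-0.490270)) = -1.663068
y(0.13) ≈ -1.6631

-1.6631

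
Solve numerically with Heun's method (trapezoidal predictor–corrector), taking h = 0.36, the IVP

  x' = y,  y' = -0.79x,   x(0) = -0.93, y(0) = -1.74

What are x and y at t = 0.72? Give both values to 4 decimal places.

-1.9307, -0.8864

Heun on (x,y): k1 = f(t_n, state_n); k2 = f(t_n + h, state_n + h·k1); state_{n+1} = state_n + (h/2)·(k1 + k2).
0.000000: (-0.930000, -1.740000)
  k1 = (-1.740000, 0.734700)
  predictor → (-1.556400, -1.475508)
  k2 = (-1.475508, 1.229556)
  → (-1.508791, -1.386434)
0.360000: (-1.508791, -1.386434)
  k1 = (-1.386434, 1.191945)
  predictor → (-2.007908, -0.957334)
  k2 = (-0.957334, 1.586247)
  → (-1.930670, -0.886359)
(x(0.72), y(0.72)) ≈ (-1.9307, -0.8864)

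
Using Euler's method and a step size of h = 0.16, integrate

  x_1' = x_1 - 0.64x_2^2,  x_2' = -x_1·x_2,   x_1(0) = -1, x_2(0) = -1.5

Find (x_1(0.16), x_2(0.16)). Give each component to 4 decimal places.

Euler on (x_1,x_2): x_1_{n+1} = x_1_n + h·x_1', x_2_{n+1} = x_2_n + h·x_2'.
0.000000: (-1.000000, -1.500000); f=(-2.440000, -1.500000) → (-1.390400, -1.740000)
(x_1(0.16), x_2(0.16)) ≈ (-1.3904, -1.7400)

-1.3904, -1.7400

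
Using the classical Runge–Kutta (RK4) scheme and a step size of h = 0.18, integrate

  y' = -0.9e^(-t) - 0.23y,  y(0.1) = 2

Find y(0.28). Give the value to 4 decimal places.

RK4: k1 = f(t_n, y_n); k2 = f(t_n + h/2, y_n + (h/2)·k1); k3 = f(t_n + h/2, y_n + (h/2)·k2); k4 = f(t_n + h, y_n + h·k3); y_{n+1} = y_n + (h/6)·(k1 + 2k2 + 2k3 + k4).
t=0.100000, y=2.000000:
  k1 = f(0.100000, 2.000000) = -1.274354
  k2 = f(0.190000, 1.885308) = -1.177884
  k3 = f(0.190000, 1.893990) = -1.179881
  k4 = f(0.280000, 1.787621) = -1.091358
  y ← 2.000000 + (0.18/6)·(k1 + 2k2 + 2k3 + k4) = 1.787563
y(0.28) ≈ 1.7876

1.7876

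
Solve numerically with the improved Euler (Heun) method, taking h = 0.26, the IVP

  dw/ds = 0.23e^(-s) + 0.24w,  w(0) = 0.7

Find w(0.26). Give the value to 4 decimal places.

Heun: k1 = f(s_n, w_n); k2 = f(s_n + h, w_n + h·k1); w_{n+1} = w_n + (h/2)·(k1 + k2).
s=0.000000, w=0.700000:
  k1 = f(0.000000, 0.700000) = 0.398000
  k2 = f(0.260000, 0.803480) = 0.370177
  w ← 0.700000 + (0.26/2)·(0.398000 + 0.370177) = 0.799863
w(0.26) ≈ 0.7999

0.7999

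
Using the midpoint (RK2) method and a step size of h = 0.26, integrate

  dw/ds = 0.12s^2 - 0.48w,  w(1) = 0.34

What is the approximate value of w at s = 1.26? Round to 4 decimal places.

Midpoint: k1 = f(s_n, w_n); k2 = f(s_n + h/2, w_n + (h/2)·k1); w_{n+1} = w_n + h·k2.
s=1.000000, w=0.340000:
  k1 = f(1.000000, 0.340000) = -0.043200
  k2 = f(1.130000, 0.334384) = -0.007276
  w ← 0.340000 + 0.26·(-0.007276) = 0.338108
w(1.26) ≈ 0.3381

0.3381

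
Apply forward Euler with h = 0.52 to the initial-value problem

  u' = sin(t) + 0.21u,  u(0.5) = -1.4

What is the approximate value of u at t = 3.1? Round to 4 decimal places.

0.0570

Euler: u_{n+1} = u_n + h·f(t_n, u_n).
t=0.500000, u=-1.400000: f=0.185426 → u ← -1.400000 + 0.52·0.185426 = -1.303579
t=1.020000, u=-1.303579: f=0.578356 → u ← -1.303579 + 0.52·0.578356 = -1.002833
t=1.540000, u=-1.002833: f=0.788931 → u ← -1.002833 + 0.52·0.788931 = -0.592589
t=2.060000, u=-0.592589: f=0.758264 → u ← -0.592589 + 0.52·0.758264 = -0.198292
t=2.580000, u=-0.198292: f=0.490894 → u ← -0.198292 + 0.52·0.490894 = 0.056972
u(3.1) ≈ 0.0570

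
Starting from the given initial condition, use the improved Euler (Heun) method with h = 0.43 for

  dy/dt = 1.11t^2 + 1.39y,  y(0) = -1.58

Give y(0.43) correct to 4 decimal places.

Heun: k1 = f(t_n, y_n); k2 = f(t_n + h, y_n + h·k1); y_{n+1} = y_n + (h/2)·(k1 + k2).
t=0.000000, y=-1.580000:
  k1 = f(0.000000, -1.580000) = -2.196200
  k2 = f(0.430000, -2.524366) = -3.303630
  y ← -1.580000 + (0.43/2)·(-2.196200 + (-3.303630)) = -2.762463
y(0.43) ≈ -2.7625

-2.7625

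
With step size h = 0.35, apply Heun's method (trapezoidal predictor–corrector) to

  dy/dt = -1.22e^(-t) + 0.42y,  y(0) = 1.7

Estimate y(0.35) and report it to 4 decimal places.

Heun: k1 = f(t_n, y_n); k2 = f(t_n + h, y_n + h·k1); y_{n+1} = y_n + (h/2)·(k1 + k2).
t=0.000000, y=1.700000:
  k1 = f(0.000000, 1.700000) = -0.506000
  k2 = f(0.350000, 1.522900) = -0.220101
  y ← 1.700000 + (0.35/2)·(-0.506000 + (-0.220101)) = 1.572932
y(0.35) ≈ 1.5729

1.5729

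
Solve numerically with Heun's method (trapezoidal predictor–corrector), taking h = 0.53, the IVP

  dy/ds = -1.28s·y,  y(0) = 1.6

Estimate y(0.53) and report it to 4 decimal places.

Heun: k1 = f(s_n, y_n); k2 = f(s_n + h, y_n + h·k1); y_{n+1} = y_n + (h/2)·(k1 + k2).
s=0.000000, y=1.600000:
  k1 = f(0.000000, 1.600000) = 0.000000
  k2 = f(0.530000, 1.600000) = -1.085440
  y ← 1.600000 + (0.53/2)·(0.000000 + (-1.085440)) = 1.312358
y(0.53) ≈ 1.3124

1.3124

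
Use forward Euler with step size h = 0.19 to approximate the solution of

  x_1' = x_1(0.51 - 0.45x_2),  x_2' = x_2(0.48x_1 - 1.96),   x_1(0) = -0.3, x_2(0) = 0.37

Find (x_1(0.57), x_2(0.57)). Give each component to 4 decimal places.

Euler on (x_1,x_2): x_1_{n+1} = x_1_n + h·x_1', x_2_{n+1} = x_2_n + h·x_2'.
0.000000: (-0.300000, 0.370000); f=(-0.103050, -0.778480) → (-0.319580, 0.222089)
0.190000: (-0.319580, 0.222089); f=(-0.131047, -0.469362) → (-0.344478, 0.132910)
0.380000: (-0.344478, 0.132910); f=(-0.155081, -0.282480) → (-0.373944, 0.079239)
(x_1(0.57), x_2(0.57)) ≈ (-0.3739, 0.0792)

-0.3739, 0.0792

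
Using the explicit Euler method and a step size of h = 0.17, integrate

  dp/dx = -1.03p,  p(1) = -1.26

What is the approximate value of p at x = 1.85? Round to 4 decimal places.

Euler: p_{n+1} = p_n + h·f(x_n, p_n).
x=1.000000, p=-1.260000: f=1.297800 → p ← -1.260000 + 0.17·1.297800 = -1.039374
x=1.170000, p=-1.039374: f=1.070555 → p ← -1.039374 + 0.17·1.070555 = -0.857380
x=1.340000, p=-0.857380: f=0.883101 → p ← -0.857380 + 0.17·0.883101 = -0.707252
x=1.510000, p=-0.707252: f=0.728470 → p ← -0.707252 + 0.17·0.728470 = -0.583413
x=1.680000, p=-0.583413: f=0.600915 → p ← -0.583413 + 0.17·0.600915 = -0.481257
p(1.85) ≈ -0.4813

-0.4813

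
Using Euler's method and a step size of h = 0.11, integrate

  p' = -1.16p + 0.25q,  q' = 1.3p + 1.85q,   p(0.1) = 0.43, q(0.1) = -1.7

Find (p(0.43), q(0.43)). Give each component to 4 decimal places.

Euler on (p,q): p_{n+1} = p_n + h·p', q_{n+1} = q_n + h·q'.
0.100000: (0.430000, -1.700000); f=(-0.923800, -2.586000) → (0.328382, -1.984460)
0.210000: (0.328382, -1.984460); f=(-0.877038, -3.244354) → (0.231908, -2.341339)
0.320000: (0.231908, -2.341339); f=(-0.854348, -4.029997) → (0.137930, -2.784639)
(p(0.43), q(0.43)) ≈ (0.1379, -2.7846)

0.1379, -2.7846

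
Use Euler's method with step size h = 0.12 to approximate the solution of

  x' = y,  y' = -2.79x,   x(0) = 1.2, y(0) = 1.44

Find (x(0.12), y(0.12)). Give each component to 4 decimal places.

Euler on (x,y): x_{n+1} = x_n + h·x', y_{n+1} = y_n + h·y'.
0.000000: (1.200000, 1.440000); f=(1.440000, -3.348000) → (1.372800, 1.038240)
(x(0.12), y(0.12)) ≈ (1.3728, 1.0382)

1.3728, 1.0382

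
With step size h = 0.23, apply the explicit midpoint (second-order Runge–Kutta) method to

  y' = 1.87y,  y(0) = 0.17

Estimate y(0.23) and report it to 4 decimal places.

Midpoint: k1 = f(x_n, y_n); k2 = f(x_n + h/2, y_n + (h/2)·k1); y_{n+1} = y_n + h·k2.
x=0.000000, y=0.170000:
  k1 = f(0.000000, 0.170000) = 0.317900
  k2 = f(0.115000, 0.206559) = 0.386264
  y ← 0.170000 + 0.23·0.386264 = 0.258841
y(0.23) ≈ 0.2588

0.2588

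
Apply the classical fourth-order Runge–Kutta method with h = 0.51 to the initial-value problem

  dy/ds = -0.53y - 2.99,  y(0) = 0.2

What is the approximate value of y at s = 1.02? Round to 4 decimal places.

RK4: k1 = f(s_n, y_n); k2 = f(s_n + h/2, y_n + (h/2)·k1); k3 = f(s_n + h/2, y_n + (h/2)·k2); k4 = f(s_n + h, y_n + h·k3); y_{n+1} = y_n + (h/6)·(k1 + 2k2 + 2k3 + k4).
s=0.000000, y=0.200000:
  k1 = f(0.000000, 0.200000) = -3.096000
  k2 = f(0.255000, -0.589480) = -2.677576
  k3 = f(0.255000, -0.482782) = -2.734126
  k4 = f(0.510000, -1.194404) = -2.356966
  y ← 0.200000 + (0.51/6)·(k1 + 2k2 + 2k3 + k4) = -1.183491
s=0.510000, y=-1.183491:
  k1 = f(0.510000, -1.183491) = -2.362750
  k2 = f(0.765000, -1.785992) = -2.043424
  k3 = f(0.765000, -1.704564) = -2.086581
  k4 = f(1.020000, -2.247648) = -1.798747
  y ← -1.183491 + (0.51/6)·(k1 + 2k2 + 2k3 + k4) = -2.239319
y(1.02) ≈ -2.2393

-2.2393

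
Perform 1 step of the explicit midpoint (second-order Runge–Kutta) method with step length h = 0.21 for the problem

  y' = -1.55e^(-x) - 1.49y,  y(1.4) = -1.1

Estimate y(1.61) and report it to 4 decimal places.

Midpoint: k1 = f(x_n, y_n); k2 = f(x_n + h/2, y_n + (h/2)·k1); y_{n+1} = y_n + h·k2.
x=1.400000, y=-1.100000:
  k1 = f(1.400000, -1.100000) = 1.256775
  k2 = f(1.505000, -0.968039) = 1.098251
  y ← -1.100000 + 0.21·1.098251 = -0.869367
y(1.61) ≈ -0.8694

-0.8694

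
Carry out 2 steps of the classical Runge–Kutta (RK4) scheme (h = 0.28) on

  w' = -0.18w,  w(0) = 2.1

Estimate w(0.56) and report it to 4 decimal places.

1.8986

RK4: k1 = f(t_n, w_n); k2 = f(t_n + h/2, w_n + (h/2)·k1); k3 = f(t_n + h/2, w_n + (h/2)·k2); k4 = f(t_n + h, w_n + h·k3); w_{n+1} = w_n + (h/6)·(k1 + 2k2 + 2k3 + k4).
t=0.000000, w=2.100000:
  k1 = f(0.000000, 2.100000) = -0.378000
  k2 = f(0.140000, 2.047080) = -0.368474
  k3 = f(0.140000, 2.048414) = -0.368714
  k4 = f(0.280000, 1.996760) = -0.359417
  w ← 2.100000 + (0.28/6)·(k1 + 2k2 + 2k3 + k4) = 1.996783
t=0.280000, w=1.996783:
  k1 = f(0.280000, 1.996783) = -0.359421
  k2 = f(0.420000, 1.946464) = -0.350364
  k3 = f(0.420000, 1.947732) = -0.350592
  k4 = f(0.560000, 1.898617) = -0.341751
  w ← 1.996783 + (0.28/6)·(k1 + 2k2 + 2k3 + k4) = 1.898639
w(0.56) ≈ 1.8986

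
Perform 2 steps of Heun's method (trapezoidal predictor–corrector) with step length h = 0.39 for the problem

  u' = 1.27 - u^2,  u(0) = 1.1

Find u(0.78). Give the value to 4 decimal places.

Heun: k1 = f(t_n, u_n); k2 = f(t_n + h, u_n + h·k1); u_{n+1} = u_n + (h/2)·(k1 + k2).
t=0.000000, u=1.100000:
  k1 = f(0.000000, 1.100000) = 0.060000
  k2 = f(0.390000, 1.123400) = 0.007972
  u ← 1.100000 + (0.39/2)·(0.060000 + 0.007972) = 1.113255
t=0.390000, u=1.113255:
  k1 = f(0.390000, 1.113255) = 0.030664
  k2 = f(0.780000, 1.125214) = 0.003894
  u ← 1.113255 + (0.39/2)·(0.030664 + 0.003894) = 1.119994
u(0.78) ≈ 1.1200

1.1200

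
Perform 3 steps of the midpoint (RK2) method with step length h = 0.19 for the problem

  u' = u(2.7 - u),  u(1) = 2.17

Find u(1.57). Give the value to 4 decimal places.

Midpoint: k1 = f(x_n, u_n); k2 = f(x_n + h/2, u_n + (h/2)·k1); u_{n+1} = u_n + h·k2.
x=1.000000, u=2.170000:
  k1 = f(1.000000, 2.170000) = 1.150100
  k2 = f(1.095000, 2.279259) = 0.958977
  u ← 2.170000 + 0.19·0.958977 = 2.352206
x=1.190000, u=2.352206:
  k1 = f(1.190000, 2.352206) = 0.818084
  k2 = f(1.285000, 2.429924) = 0.656265
  u ← 2.352206 + 0.19·0.656265 = 2.476896
x=1.380000, u=2.476896:
  k1 = f(1.380000, 2.476896) = 0.552606
  k2 = f(1.475000, 2.529393) = 0.431531
  u ← 2.476896 + 0.19·0.431531 = 2.558887
u(1.57) ≈ 2.5589

2.5589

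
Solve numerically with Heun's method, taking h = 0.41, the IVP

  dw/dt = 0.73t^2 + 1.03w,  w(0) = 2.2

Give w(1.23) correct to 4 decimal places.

Heun: k1 = f(t_n, w_n); k2 = f(t_n + h, w_n + h·k1); w_{n+1} = w_n + (h/2)·(k1 + k2).
t=0.000000, w=2.200000:
  k1 = f(0.000000, 2.200000) = 2.266000
  k2 = f(0.410000, 3.129060) = 3.345645
  w ← 2.200000 + (0.41/2)·(2.266000 + 3.345645) = 3.350387
t=0.410000, w=3.350387:
  k1 = f(0.410000, 3.350387) = 3.573612
  k2 = f(0.820000, 4.815568) = 5.450887
  w ← 3.350387 + (0.41/2)·(3.573612 + 5.450887) = 5.200409
t=0.820000, w=5.200409:
  k1 = f(0.820000, 5.200409) = 5.847274
  k2 = f(1.230000, 7.597792) = 8.930142
  w ← 5.200409 + (0.41/2)·(5.847274 + 8.930142) = 8.229780
w(1.23) ≈ 8.2298

8.2298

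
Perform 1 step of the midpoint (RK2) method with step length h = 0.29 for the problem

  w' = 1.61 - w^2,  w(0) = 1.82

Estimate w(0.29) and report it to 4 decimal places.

1.5692

Midpoint: k1 = f(x_n, w_n); k2 = f(x_n + h/2, w_n + (h/2)·k1); w_{n+1} = w_n + h·k2.
x=0.000000, w=1.820000:
  k1 = f(0.000000, 1.820000) = -1.702400
  k2 = f(0.145000, 1.573152) = -0.864807
  w ← 1.820000 + 0.29·(-0.864807) = 1.569206
w(0.29) ≈ 1.5692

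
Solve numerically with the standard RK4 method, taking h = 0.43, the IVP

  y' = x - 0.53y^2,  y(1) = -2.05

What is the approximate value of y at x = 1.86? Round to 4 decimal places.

RK4: k1 = f(x_n, y_n); k2 = f(x_n + h/2, y_n + (h/2)·k1); k3 = f(x_n + h/2, y_n + (h/2)·k2); k4 = f(x_n + h, y_n + h·k3); y_{n+1} = y_n + (h/6)·(k1 + 2k2 + 2k3 + k4).
x=1.000000, y=-2.050000:
  k1 = f(1.000000, -2.050000) = -1.227325
  k2 = f(1.215000, -2.313875) = -1.622629
  k3 = f(1.215000, -2.398865) = -1.834914
  k4 = f(1.430000, -2.839013) = -2.841797
  y ← -2.050000 + (0.43/6)·(k1 + 2k2 + 2k3 + k4) = -2.837202
x=1.430000, y=-2.837202:
  k1 = f(1.430000, -2.837202) = -2.836348
  k2 = f(1.645000, -3.447016) = -4.652418
  k3 = f(1.645000, -3.837471) = -6.159879
  k4 = f(1.860000, -5.485950) = -14.090691
  y ← -2.837202 + (0.43/6)·(k1 + 2k2 + 2k3 + k4) = -5.600069
y(1.86) ≈ -5.6001

-5.6001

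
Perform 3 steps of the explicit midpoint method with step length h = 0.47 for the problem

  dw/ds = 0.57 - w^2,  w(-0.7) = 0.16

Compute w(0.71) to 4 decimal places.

Midpoint: k1 = f(s_n, w_n); k2 = f(s_n + h/2, w_n + (h/2)·k1); w_{n+1} = w_n + h·k2.
s=-0.700000, w=0.160000:
  k1 = f(-0.700000, 0.160000) = 0.544400
  k2 = f(-0.465000, 0.287934) = 0.487094
  w ← 0.160000 + 0.47·0.487094 = 0.388934
s=-0.230000, w=0.388934:
  k1 = f(-0.230000, 0.388934) = 0.418730
  k2 = f(0.005000, 0.487336) = 0.332504
  w ← 0.388934 + 0.47·0.332504 = 0.545211
s=0.240000, w=0.545211:
  k1 = f(0.240000, 0.545211) = 0.272745
  k2 = f(0.475000, 0.609306) = 0.198746
  w ← 0.545211 + 0.47·0.198746 = 0.638622
w(0.71) ≈ 0.6386

0.6386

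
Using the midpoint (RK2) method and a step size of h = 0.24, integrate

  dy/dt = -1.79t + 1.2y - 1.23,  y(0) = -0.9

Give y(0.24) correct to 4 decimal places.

-1.5858

Midpoint: k1 = f(t_n, y_n); k2 = f(t_n + h/2, y_n + (h/2)·k1); y_{n+1} = y_n + h·k2.
t=0.000000, y=-0.900000:
  k1 = f(0.000000, -0.900000) = -2.310000
  k2 = f(0.120000, -1.177200) = -2.857440
  y ← -0.900000 + 0.24·(-2.857440) = -1.585786
y(0.24) ≈ -1.5858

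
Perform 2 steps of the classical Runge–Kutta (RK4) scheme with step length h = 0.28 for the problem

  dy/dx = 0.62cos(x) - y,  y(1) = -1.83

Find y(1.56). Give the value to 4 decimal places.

RK4: k1 = f(x_n, y_n); k2 = f(x_n + h/2, y_n + (h/2)·k1); k3 = f(x_n + h/2, y_n + (h/2)·k2); k4 = f(x_n + h, y_n + h·k3); y_{n+1} = y_n + (h/6)·(k1 + 2k2 + 2k3 + k4).
x=1.000000, y=-1.830000:
  k1 = f(1.000000, -1.830000) = 2.164987
  k2 = f(1.140000, -1.526902) = 1.785810
  k3 = f(1.140000, -1.579987) = 1.838895
  k4 = f(1.280000, -1.315109) = 1.492873
  y ← -1.830000 + (0.28/6)·(k1 + 2k2 + 2k3 + k4) = -1.320994
x=1.280000, y=-1.320994:
  k1 = f(1.280000, -1.320994) = 1.498757
  k2 = f(1.420000, -1.111168) = 1.204308
  k3 = f(1.420000, -1.152391) = 1.245531
  k4 = f(1.560000, -0.972245) = 0.978939
  y ← -1.320994 + (0.28/6)·(k1 + 2k2 + 2k3 + k4) = -0.976717
y(1.56) ≈ -0.9767

-0.9767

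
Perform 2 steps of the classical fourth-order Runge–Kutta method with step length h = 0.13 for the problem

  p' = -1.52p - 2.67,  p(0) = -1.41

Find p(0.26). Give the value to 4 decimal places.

-1.5231

RK4: k1 = f(t_n, p_n); k2 = f(t_n + h/2, p_n + (h/2)·k1); k3 = f(t_n + h/2, p_n + (h/2)·k2); k4 = f(t_n + h, p_n + h·k3); p_{n+1} = p_n + (h/6)·(k1 + 2k2 + 2k3 + k4).
t=0.000000, p=-1.410000:
  k1 = f(0.000000, -1.410000) = -0.526800
  k2 = f(0.065000, -1.444242) = -0.474752
  k3 = f(0.065000, -1.440859) = -0.479894
  k4 = f(0.130000, -1.472386) = -0.431973
  p ← -1.410000 + (0.13/6)·(k1 + 2k2 + 2k3 + k4) = -1.472141
t=0.130000, p=-1.472141:
  k1 = f(0.130000, -1.472141) = -0.432345
  k2 = f(0.195000, -1.500244) = -0.389629
  k3 = f(0.195000, -1.497467) = -0.393850
  k4 = f(0.260000, -1.523342) = -0.354520
  p ← -1.472141 + (0.13/6)·(k1 + 2k2 + 2k3 + k4) = -1.523141
p(0.26) ≈ -1.5231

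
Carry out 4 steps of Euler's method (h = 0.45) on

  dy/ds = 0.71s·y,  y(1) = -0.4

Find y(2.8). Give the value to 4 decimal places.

-2.1730

Euler: y_{n+1} = y_n + h·f(s_n, y_n).
s=1.000000, y=-0.400000: f=-0.284000 → y ← -0.400000 + 0.45·(-0.284000) = -0.527800
s=1.450000, y=-0.527800: f=-0.543370 → y ← -0.527800 + 0.45·(-0.543370) = -0.772317
s=1.900000, y=-0.772317: f=-1.041855 → y ← -0.772317 + 0.45·(-1.041855) = -1.241151
s=2.350000, y=-1.241151: f=-2.070861 → y ← -1.241151 + 0.45·(-2.070861) = -2.173039
y(2.8) ≈ -2.1730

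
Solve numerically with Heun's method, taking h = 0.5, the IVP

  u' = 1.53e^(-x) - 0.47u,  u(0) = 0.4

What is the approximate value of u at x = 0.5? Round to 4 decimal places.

Heun: k1 = f(x_n, u_n); k2 = f(x_n + h, u_n + h·k1); u_{n+1} = u_n + (h/2)·(k1 + k2).
x=0.000000, u=0.400000:
  k1 = f(0.000000, 0.400000) = 1.342000
  k2 = f(0.500000, 1.071000) = 0.424622
  u ← 0.400000 + (0.5/2)·(1.342000 + 0.424622) = 0.841655
u(0.5) ≈ 0.8417

0.8417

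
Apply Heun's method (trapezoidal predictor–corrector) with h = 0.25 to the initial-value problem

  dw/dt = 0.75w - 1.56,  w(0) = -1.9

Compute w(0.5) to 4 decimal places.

Heun: k1 = f(t_n, w_n); k2 = f(t_n + h, w_n + h·k1); w_{n+1} = w_n + (h/2)·(k1 + k2).
t=0.000000, w=-1.900000:
  k1 = f(0.000000, -1.900000) = -2.985000
  k2 = f(0.250000, -2.646250) = -3.544687
  w ← -1.900000 + (0.25/2)·(-2.985000 + (-3.544687)) = -2.716211
t=0.250000, w=-2.716211:
  k1 = f(0.250000, -2.716211) = -3.597158
  k2 = f(0.500000, -3.615500) = -4.271625
  w ← -2.716211 + (0.25/2)·(-3.597158 + (-4.271625)) = -3.699809
w(0.5) ≈ -3.6998

-3.6998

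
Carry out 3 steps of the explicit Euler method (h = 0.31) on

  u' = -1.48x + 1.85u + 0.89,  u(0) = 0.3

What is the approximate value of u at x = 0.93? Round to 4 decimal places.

Euler: u_{n+1} = u_n + h·f(x_n, u_n).
x=0.000000, u=0.300000: f=1.445000 → u ← 0.300000 + 0.31·1.445000 = 0.747950
x=0.310000, u=0.747950: f=1.814908 → u ← 0.747950 + 0.31·1.814908 = 1.310571
x=0.620000, u=1.310571: f=2.396957 → u ← 1.310571 + 0.31·2.396957 = 2.053628
u(0.93) ≈ 2.0536

2.0536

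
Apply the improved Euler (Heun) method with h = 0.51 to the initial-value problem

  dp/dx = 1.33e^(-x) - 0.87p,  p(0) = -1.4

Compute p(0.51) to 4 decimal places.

-0.5243

Heun: k1 = f(x_n, p_n); k2 = f(x_n + h, p_n + h·k1); p_{n+1} = p_n + (h/2)·(k1 + k2).
x=0.000000, p=-1.400000:
  k1 = f(0.000000, -1.400000) = 2.548000
  k2 = f(0.510000, -0.100520) = 0.886112
  p ← -1.400000 + (0.51/2)·(2.548000 + 0.886112) = -0.524302
p(0.51) ≈ -0.5243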